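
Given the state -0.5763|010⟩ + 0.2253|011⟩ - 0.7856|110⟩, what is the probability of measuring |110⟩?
0.6172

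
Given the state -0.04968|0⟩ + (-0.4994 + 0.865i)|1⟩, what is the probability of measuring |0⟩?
0.002468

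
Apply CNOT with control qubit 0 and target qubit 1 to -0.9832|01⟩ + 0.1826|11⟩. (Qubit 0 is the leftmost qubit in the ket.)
-0.9832|01⟩ + 0.1826|10⟩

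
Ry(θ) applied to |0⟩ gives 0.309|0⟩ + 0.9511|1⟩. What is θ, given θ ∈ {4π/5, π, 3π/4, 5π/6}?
4π/5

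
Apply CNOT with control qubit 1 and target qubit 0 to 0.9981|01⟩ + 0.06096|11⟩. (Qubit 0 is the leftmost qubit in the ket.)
0.06096|01⟩ + 0.9981|11⟩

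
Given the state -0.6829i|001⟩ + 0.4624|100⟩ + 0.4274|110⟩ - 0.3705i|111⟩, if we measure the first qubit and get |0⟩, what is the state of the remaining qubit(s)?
-i|01⟩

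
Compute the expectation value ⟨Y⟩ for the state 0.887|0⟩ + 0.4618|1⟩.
0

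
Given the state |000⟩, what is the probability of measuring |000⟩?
1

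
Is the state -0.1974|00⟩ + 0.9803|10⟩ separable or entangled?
Separable

Writing the state as a|00⟩ + b|01⟩ + c|10⟩ + d|11⟩, it is a product state iff ad − bc = 0.
Here (a, b, c, d) = (-0.1974, 0, 0.9803, 0): ad − bc = (-0.1974)(0) − (0)(0.9803) = 0, so the state is separable.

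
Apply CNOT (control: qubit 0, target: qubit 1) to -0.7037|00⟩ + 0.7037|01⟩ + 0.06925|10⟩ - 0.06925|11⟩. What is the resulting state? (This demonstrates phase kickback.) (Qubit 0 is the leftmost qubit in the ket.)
-0.7037|00⟩ + 0.7037|01⟩ - 0.06925|10⟩ + 0.06925|11⟩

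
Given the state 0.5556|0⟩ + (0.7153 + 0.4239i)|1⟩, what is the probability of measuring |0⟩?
0.3087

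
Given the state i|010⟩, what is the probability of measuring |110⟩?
0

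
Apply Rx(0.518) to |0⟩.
0.9666|0⟩ - 0.2561i|1⟩

Rx(0.518) = [[cos(θ/2), −i·sin(θ/2)], [−i·sin(θ/2), cos(θ/2)]]; θ = 0.518, cos(θ/2) ≈ 0.966647, sin(θ/2) ≈ 0.256114.
With a = amp(|0⟩) = 1 and b = amp(|1⟩) = 0:
new amp(|0⟩) = (0.966647)·a + (-0.256114i)·b = 0.9666
new amp(|1⟩) = (-0.256114i)·a + (0.966647)·b = -0.2561i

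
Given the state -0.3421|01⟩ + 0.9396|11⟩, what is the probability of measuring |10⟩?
0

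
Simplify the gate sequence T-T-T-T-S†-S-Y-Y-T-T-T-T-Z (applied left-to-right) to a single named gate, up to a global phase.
Z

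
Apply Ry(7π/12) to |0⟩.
0.6088|0⟩ + 0.7934|1⟩

Ry(7π/12) = [[cos(θ/2), −sin(θ/2)], [sin(θ/2), cos(θ/2)]]; θ = 7π/12, cos(θ/2) ≈ 0.608761, sin(θ/2) ≈ 0.793353.
With a = amp(|0⟩) = 1 and b = amp(|1⟩) = 0:
new amp(|0⟩) = (0.608761)·a + (-0.793353)·b = 0.6088
new amp(|1⟩) = (0.793353)·a + (0.608761)·b = 0.7934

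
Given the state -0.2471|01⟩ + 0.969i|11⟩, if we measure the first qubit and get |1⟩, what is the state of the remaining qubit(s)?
i|1⟩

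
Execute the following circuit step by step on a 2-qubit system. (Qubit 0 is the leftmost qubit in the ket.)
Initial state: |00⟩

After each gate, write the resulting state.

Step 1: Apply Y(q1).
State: i|01⟩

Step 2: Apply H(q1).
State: (1/√2)i|00⟩ - (1/√2)i|01⟩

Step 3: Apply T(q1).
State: (1/√2)i|00⟩ + (1/2 - (1/2)i)|01⟩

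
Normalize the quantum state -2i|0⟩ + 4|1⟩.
-(1/√5)i|0⟩ + 0.8944|1⟩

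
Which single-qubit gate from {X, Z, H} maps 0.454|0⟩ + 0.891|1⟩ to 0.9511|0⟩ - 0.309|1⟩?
H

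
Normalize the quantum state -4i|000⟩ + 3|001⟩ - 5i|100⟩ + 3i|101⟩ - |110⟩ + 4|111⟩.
-0.4588i|000⟩ + 0.3441|001⟩ - 0.5735i|100⟩ + 0.3441i|101⟩ - 0.1147|110⟩ + 0.4588|111⟩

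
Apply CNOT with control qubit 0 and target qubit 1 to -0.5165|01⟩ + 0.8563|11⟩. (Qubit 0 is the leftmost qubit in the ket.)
-0.5165|01⟩ + 0.8563|10⟩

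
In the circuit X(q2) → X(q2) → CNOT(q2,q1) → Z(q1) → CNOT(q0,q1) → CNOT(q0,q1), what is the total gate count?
6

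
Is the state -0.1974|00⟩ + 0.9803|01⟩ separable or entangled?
Separable

Writing the state as a|00⟩ + b|01⟩ + c|10⟩ + d|11⟩, it is a product state iff ad − bc = 0.
Here (a, b, c, d) = (-0.1974, 0.9803, 0, 0): ad − bc = (-0.1974)(0) − (0.9803)(0) = 0, so the state is separable.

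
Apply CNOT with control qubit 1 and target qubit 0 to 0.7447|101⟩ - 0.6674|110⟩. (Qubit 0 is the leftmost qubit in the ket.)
-0.6674|010⟩ + 0.7447|101⟩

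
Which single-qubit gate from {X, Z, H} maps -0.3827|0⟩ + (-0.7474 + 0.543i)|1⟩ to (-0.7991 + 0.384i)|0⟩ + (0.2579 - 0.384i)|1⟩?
H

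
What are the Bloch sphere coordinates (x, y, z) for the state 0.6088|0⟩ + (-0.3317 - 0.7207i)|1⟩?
(-0.4039, -0.8775, -0.2588)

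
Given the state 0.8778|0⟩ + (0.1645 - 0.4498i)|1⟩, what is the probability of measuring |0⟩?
0.7705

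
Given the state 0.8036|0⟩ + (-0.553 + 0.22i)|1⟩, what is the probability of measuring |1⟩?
0.3542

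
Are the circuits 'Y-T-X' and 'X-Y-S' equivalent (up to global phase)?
No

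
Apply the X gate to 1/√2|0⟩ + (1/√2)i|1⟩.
(1/√2)i|0⟩ + 1/√2|1⟩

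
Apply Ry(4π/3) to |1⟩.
-0.866|0⟩ - 1/2|1⟩

Ry(4π/3) = [[cos(θ/2), −sin(θ/2)], [sin(θ/2), cos(θ/2)]]; θ = 4π/3, cos(θ/2) ≈ -0.5, sin(θ/2) ≈ 0.866025.
With a = amp(|0⟩) = 0 and b = amp(|1⟩) = 1:
new amp(|0⟩) = (-0.5)·a + (-0.866025)·b = -0.866
new amp(|1⟩) = (0.866025)·a + (-0.5)·b = -1/2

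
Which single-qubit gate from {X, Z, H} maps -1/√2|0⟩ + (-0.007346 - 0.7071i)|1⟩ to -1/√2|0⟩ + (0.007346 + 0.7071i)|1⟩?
Z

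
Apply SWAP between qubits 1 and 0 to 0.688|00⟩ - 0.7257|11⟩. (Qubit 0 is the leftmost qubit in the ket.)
0.688|00⟩ - 0.7257|11⟩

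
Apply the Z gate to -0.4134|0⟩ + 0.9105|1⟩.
-0.4134|0⟩ - 0.9105|1⟩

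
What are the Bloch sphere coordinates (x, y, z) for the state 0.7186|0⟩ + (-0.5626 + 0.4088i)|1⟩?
(-0.8086, 0.5875, 0.03275)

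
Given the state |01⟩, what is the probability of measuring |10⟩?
0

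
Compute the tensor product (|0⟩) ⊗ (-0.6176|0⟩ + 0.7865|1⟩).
-0.6176|00⟩ + 0.7865|01⟩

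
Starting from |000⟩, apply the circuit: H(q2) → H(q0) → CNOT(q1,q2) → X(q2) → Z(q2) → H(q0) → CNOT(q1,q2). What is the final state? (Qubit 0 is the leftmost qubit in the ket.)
1/√2|000⟩ - 1/√2|001⟩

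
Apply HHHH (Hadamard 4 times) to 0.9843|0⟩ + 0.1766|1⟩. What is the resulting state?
0.9843|0⟩ + 0.1766|1⟩

H² = I, so an even number of Hadamards cancels: H^4 = I and the state is unchanged.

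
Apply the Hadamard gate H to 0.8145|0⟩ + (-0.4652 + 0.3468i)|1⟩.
(0.247 + 0.2452i)|0⟩ + (0.9049 - 0.2452i)|1⟩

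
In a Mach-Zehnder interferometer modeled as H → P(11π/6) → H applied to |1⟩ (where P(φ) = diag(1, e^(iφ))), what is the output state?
(0.06699 + 0.25i)|0⟩ + (0.933 - 0.25i)|1⟩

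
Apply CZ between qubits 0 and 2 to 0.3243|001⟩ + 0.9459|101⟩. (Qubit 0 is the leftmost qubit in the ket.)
0.3243|001⟩ - 0.9459|101⟩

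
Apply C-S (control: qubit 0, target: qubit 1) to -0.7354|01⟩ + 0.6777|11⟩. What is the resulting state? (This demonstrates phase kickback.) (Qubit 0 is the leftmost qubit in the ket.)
-0.7354|01⟩ + 0.6777i|11⟩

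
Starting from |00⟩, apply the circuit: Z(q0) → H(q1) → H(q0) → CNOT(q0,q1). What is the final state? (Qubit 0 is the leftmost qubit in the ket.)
1/2|00⟩ + 1/2|01⟩ + 1/2|10⟩ + 1/2|11⟩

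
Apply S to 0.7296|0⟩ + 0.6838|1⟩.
0.7296|0⟩ + 0.6838i|1⟩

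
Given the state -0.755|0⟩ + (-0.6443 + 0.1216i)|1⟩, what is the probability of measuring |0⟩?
0.57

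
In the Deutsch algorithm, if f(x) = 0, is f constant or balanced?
Constant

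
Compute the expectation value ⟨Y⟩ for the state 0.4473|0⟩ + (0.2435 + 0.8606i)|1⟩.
0.7699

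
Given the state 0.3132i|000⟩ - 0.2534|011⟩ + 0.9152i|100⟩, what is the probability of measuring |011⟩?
0.06421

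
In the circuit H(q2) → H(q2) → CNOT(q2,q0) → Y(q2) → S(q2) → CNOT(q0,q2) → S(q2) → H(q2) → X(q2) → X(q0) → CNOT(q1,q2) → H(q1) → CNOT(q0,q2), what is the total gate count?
13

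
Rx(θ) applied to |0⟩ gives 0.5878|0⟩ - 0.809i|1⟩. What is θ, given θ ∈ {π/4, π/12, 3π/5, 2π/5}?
3π/5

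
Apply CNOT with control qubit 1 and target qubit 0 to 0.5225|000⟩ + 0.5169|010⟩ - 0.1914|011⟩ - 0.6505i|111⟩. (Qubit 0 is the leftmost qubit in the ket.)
0.5225|000⟩ - 0.6505i|011⟩ + 0.5169|110⟩ - 0.1914|111⟩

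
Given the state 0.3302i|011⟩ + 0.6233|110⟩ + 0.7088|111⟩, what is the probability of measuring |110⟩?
0.3885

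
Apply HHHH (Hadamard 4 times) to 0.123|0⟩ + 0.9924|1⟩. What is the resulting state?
0.123|0⟩ + 0.9924|1⟩

H² = I, so an even number of Hadamards cancels: H^4 = I and the state is unchanged.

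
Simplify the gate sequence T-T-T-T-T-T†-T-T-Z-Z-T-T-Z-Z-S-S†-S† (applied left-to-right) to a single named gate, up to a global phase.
S†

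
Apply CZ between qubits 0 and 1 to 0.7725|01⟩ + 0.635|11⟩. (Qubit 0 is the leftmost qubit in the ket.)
0.7725|01⟩ - 0.635|11⟩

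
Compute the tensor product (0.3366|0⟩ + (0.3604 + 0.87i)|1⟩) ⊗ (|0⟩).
0.3366|00⟩ + (0.3604 + 0.87i)|10⟩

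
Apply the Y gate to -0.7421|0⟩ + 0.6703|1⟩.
-0.6703i|0⟩ - 0.7421i|1⟩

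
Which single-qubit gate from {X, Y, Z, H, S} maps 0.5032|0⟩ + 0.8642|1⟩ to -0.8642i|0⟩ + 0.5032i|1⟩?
Y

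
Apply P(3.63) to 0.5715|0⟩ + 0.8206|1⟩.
0.5715|0⟩ + (-0.7247 - 0.385i)|1⟩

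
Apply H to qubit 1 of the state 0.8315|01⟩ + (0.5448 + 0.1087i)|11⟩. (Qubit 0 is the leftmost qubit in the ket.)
0.588|00⟩ - 0.588|01⟩ + (0.3852 + 0.07686i)|10⟩ + (-0.3852 - 0.07686i)|11⟩

H on qubit 1 mixes each pair of kets that differ only in qubit 1: amplitudes (a, b) of (|…0…⟩, |…1…⟩) become ((a + b)/√2, (a − b)/√2). Kets absent from the input have amplitude 0.
(|00⟩, |01⟩): (a, b) = (0, 0.8315) → (0.588, -0.588)
(|10⟩, |11⟩): (a, b) = (0, (0.5448 + 0.1087i)) → ((0.3852 + 0.07686i), (-0.3852 - 0.07686i))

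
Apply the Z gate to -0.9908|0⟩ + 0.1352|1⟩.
-0.9908|0⟩ - 0.1352|1⟩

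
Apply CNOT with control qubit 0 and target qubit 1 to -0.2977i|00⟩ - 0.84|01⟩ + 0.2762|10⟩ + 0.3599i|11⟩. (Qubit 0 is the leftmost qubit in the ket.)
-0.2977i|00⟩ - 0.84|01⟩ + 0.3599i|10⟩ + 0.2762|11⟩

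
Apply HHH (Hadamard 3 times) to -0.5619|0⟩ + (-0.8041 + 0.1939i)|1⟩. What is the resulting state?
(-0.9659 + 0.1371i)|0⟩ + (0.1713 - 0.1371i)|1⟩

H² = I, so H^3 = H: a single Hadamard. With (a, b) = (-0.5619, (-0.8041 + 0.1939i)), H gives ((a + b)/√2, (a − b)/√2) = ((-0.9659 + 0.1371i), (0.1713 - 0.1371i)).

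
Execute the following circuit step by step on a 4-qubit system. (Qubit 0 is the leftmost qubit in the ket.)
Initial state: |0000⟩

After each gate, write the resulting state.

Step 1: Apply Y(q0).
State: i|1000⟩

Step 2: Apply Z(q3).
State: i|1000⟩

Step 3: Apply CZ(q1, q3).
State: i|1000⟩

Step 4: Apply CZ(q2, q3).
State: i|1000⟩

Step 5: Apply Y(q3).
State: -|1001⟩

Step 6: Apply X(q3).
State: -|1000⟩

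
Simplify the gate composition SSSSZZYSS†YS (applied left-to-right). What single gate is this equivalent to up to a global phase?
S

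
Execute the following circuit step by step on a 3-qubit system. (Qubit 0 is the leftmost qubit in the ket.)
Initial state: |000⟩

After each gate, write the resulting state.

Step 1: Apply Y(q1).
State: i|010⟩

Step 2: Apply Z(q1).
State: -i|010⟩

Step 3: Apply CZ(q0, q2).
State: -i|010⟩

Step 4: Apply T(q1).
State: (1/√2 - (1/√2)i)|010⟩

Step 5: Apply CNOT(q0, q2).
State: (1/√2 - (1/√2)i)|010⟩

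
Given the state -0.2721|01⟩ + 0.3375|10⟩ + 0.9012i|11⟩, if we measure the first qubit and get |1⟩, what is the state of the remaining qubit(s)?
0.3507|0⟩ + 0.9365i|1⟩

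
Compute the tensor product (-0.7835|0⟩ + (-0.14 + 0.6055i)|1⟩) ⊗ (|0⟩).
-0.7835|00⟩ + (-0.14 + 0.6055i)|10⟩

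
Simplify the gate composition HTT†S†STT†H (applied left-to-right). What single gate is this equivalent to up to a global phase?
I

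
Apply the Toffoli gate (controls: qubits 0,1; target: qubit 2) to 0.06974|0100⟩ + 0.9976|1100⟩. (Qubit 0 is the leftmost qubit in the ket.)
0.06974|0100⟩ + 0.9976|1110⟩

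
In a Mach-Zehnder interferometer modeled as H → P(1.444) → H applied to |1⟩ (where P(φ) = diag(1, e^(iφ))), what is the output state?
(0.4368 - 0.496i)|0⟩ + (0.5632 + 0.496i)|1⟩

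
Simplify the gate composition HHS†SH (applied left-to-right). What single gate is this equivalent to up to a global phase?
H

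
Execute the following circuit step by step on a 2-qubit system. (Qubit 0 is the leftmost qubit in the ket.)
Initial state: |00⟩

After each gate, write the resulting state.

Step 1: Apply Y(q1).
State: i|01⟩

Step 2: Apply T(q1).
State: (-1/√2 + (1/√2)i)|01⟩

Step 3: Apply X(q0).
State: (-1/√2 + (1/√2)i)|11⟩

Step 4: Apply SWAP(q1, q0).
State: (-1/√2 + (1/√2)i)|11⟩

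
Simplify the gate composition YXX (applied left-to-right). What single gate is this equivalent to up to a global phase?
Y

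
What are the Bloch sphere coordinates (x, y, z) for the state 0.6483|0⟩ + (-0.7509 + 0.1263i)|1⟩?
(-0.9736, 0.1638, -0.1595)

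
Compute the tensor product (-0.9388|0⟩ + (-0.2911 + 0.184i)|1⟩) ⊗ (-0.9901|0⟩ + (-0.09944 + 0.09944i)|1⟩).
0.9295|00⟩ + (0.09335 - 0.09335i)|01⟩ + (0.2882 - 0.1822i)|10⟩ + (0.01065 - 0.04724i)|11⟩

amp(|b₁b₂…⟩) = product of the factor amplitudes for bits b₁, b₂, …; only kets whose every factor amplitude is nonzero survive.
|00⟩: (-0.9388)(-0.9901) = 0.9295
|01⟩: (-0.9388)(-0.09944 + 0.09944i) = (0.09335 - 0.09335i)
|10⟩: (-0.2911 + 0.184i)(-0.9901) = (0.2882 - 0.1822i)
|11⟩: (-0.2911 + 0.184i)(-0.09944 + 0.09944i) = (0.01065 - 0.04724i)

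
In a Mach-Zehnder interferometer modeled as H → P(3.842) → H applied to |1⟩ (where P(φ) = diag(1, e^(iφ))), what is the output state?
(0.8823 + 0.3223i)|0⟩ + (0.1177 - 0.3223i)|1⟩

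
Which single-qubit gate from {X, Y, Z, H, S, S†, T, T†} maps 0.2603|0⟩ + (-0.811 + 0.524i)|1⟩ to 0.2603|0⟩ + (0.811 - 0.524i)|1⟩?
Z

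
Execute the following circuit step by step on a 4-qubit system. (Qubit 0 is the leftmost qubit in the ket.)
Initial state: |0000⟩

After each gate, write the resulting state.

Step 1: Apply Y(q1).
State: i|0100⟩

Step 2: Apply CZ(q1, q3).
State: i|0100⟩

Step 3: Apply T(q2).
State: i|0100⟩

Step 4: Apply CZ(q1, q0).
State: i|0100⟩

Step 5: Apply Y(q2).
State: -|0110⟩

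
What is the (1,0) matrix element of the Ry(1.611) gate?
0.7212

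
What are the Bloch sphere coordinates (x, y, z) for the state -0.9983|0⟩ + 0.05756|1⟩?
(-0.1149, 0, 0.9933)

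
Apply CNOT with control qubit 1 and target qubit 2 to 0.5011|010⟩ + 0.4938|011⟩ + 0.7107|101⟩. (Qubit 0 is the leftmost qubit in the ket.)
0.4938|010⟩ + 0.5011|011⟩ + 0.7107|101⟩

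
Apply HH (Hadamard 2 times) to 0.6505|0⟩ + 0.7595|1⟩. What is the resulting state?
0.6505|0⟩ + 0.7595|1⟩

H² = I, so an even number of Hadamards cancels: H^2 = I and the state is unchanged.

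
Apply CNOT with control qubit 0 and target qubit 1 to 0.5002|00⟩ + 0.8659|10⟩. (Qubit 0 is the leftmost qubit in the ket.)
0.5002|00⟩ + 0.8659|11⟩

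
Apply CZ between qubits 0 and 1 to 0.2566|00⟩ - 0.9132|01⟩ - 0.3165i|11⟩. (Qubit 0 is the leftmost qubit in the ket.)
0.2566|00⟩ - 0.9132|01⟩ + 0.3165i|11⟩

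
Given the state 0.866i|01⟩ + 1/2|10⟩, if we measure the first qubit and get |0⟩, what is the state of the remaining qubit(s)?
i|1⟩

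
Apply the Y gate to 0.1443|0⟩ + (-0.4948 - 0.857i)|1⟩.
(-0.857 + 0.4948i)|0⟩ + 0.1443i|1⟩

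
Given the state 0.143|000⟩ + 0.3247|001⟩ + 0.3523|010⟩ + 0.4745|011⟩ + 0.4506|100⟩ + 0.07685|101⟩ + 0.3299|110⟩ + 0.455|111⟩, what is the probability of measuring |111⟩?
0.207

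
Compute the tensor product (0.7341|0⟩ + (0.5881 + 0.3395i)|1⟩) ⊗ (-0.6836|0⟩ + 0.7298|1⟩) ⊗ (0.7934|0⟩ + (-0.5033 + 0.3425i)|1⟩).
-0.3982|000⟩ + (0.2526 - 0.1719i)|001⟩ + 0.4251|010⟩ + (-0.2696 + 0.1835i)|011⟩ + (-0.319 - 0.1841i)|100⟩ + (0.2818 - 0.02089i)|101⟩ + (0.3405 + 0.1966i)|110⟩ + (-0.3009 + 0.0223i)|111⟩

amp(|b₁b₂…⟩) = product of the factor amplitudes for bits b₁, b₂, …; only kets whose every factor amplitude is nonzero survive.
|000⟩: (0.7341)(-0.6836)(0.7934) = -0.3982
|001⟩: (0.7341)(-0.6836)(-0.5033 + 0.3425i) = (0.2526 - 0.1719i)
|010⟩: (0.7341)(0.7298)(0.7934) = 0.4251
|011⟩: (0.7341)(0.7298)(-0.5033 + 0.3425i) = (-0.2696 + 0.1835i)
|100⟩: (0.5881 + 0.3395i)(-0.6836)(0.7934) = (-0.319 - 0.1841i)
|101⟩: (0.5881 + 0.3395i)(-0.6836)(-0.5033 + 0.3425i) = (0.2818 - 0.02089i)
|110⟩: (0.5881 + 0.3395i)(0.7298)(0.7934) = (0.3405 + 0.1966i)
|111⟩: (0.5881 + 0.3395i)(0.7298)(-0.5033 + 0.3425i) = (-0.3009 + 0.0223i)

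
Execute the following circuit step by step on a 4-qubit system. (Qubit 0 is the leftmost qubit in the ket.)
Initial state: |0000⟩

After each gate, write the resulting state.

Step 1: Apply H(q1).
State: 1/√2|0000⟩ + 1/√2|0100⟩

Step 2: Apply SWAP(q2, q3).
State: 1/√2|0000⟩ + 1/√2|0100⟩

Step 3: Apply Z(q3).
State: 1/√2|0000⟩ + 1/√2|0100⟩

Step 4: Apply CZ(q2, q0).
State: 1/√2|0000⟩ + 1/√2|0100⟩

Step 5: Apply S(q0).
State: 1/√2|0000⟩ + 1/√2|0100⟩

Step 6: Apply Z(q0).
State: 1/√2|0000⟩ + 1/√2|0100⟩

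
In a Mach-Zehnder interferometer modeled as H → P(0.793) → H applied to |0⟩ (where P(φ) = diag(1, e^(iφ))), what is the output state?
(0.8509 + 0.3562i)|0⟩ + (0.1491 - 0.3562i)|1⟩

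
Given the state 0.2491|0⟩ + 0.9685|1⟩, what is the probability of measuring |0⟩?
0.06205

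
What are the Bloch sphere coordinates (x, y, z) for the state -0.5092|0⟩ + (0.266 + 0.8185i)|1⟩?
(-0.2709, -0.8336, -0.4814)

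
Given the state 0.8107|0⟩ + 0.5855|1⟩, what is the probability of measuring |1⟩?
0.3428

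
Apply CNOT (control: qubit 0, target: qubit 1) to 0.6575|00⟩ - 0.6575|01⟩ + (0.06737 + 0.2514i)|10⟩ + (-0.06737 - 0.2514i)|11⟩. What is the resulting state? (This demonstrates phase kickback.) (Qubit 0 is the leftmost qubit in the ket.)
0.6575|00⟩ - 0.6575|01⟩ + (-0.06737 - 0.2514i)|10⟩ + (0.06737 + 0.2514i)|11⟩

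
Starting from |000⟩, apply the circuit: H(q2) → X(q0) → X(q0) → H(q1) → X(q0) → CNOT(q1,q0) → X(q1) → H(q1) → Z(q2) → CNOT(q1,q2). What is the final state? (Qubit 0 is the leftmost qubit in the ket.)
1/√8|000⟩ - 1/√8|001⟩ - 1/√8|010⟩ + 1/√8|011⟩ + 1/√8|100⟩ - 1/√8|101⟩ + 1/√8|110⟩ - 1/√8|111⟩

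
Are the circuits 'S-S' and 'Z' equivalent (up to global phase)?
Yes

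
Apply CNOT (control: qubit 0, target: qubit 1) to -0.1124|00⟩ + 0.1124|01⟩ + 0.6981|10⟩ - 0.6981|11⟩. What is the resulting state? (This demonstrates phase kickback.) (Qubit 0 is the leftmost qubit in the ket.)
-0.1124|00⟩ + 0.1124|01⟩ - 0.6981|10⟩ + 0.6981|11⟩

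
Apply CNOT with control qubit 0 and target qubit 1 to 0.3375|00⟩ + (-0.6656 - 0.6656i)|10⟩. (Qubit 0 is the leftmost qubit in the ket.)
0.3375|00⟩ + (-0.6656 - 0.6656i)|11⟩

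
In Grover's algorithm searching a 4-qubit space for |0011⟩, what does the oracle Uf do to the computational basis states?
Uf|x⟩ = -|x⟩ if x = 0011, else |x⟩ (phase flip on target)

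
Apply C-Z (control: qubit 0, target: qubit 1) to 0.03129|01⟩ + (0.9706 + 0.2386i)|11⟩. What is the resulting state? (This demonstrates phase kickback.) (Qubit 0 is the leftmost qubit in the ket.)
0.03129|01⟩ + (-0.9706 - 0.2386i)|11⟩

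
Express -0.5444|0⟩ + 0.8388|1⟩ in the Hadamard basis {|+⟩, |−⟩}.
0.2082|+⟩ - 0.9781|−⟩

With |ψ⟩ = α|0⟩ + β|1⟩, the Hadamard-basis coefficients are ⟨+|ψ⟩ = (α + β)/√2 and ⟨−|ψ⟩ = (α − β)/√2.
Here α = -0.5444, β = 0.8388: (α + β)/√2 = 0.2082, (α − β)/√2 = -0.9781.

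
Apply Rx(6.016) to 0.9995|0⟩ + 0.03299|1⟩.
(-0.9906 - 0.004394i)|0⟩ + (-0.0327 - 0.1331i)|1⟩

Rx(6.016) = [[cos(θ/2), −i·sin(θ/2)], [−i·sin(θ/2), cos(θ/2)]]; θ = 6.016, cos(θ/2) ≈ -0.99109, sin(θ/2) ≈ 0.133196.
With a = amp(|0⟩) = 0.9995 and b = amp(|1⟩) = 0.03299:
new amp(|0⟩) = (-0.99109)·a + (-0.133196i)·b = (-0.9906 - 0.004394i)
new amp(|1⟩) = (-0.133196i)·a + (-0.99109)·b = (-0.0327 - 0.1331i)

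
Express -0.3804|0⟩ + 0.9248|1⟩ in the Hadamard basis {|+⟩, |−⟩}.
0.3849|+⟩ - 0.9229|−⟩

With |ψ⟩ = α|0⟩ + β|1⟩, the Hadamard-basis coefficients are ⟨+|ψ⟩ = (α + β)/√2 and ⟨−|ψ⟩ = (α − β)/√2.
Here α = -0.3804, β = 0.9248: (α + β)/√2 = 0.3849, (α − β)/√2 = -0.9229.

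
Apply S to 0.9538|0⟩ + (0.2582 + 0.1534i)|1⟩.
0.9538|0⟩ + (-0.1534 + 0.2582i)|1⟩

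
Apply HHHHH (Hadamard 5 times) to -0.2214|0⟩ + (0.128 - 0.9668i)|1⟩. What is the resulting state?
(-0.06604 - 0.6836i)|0⟩ + (-0.2471 + 0.6836i)|1⟩

H² = I, so H^5 = H: a single Hadamard. With (a, b) = (-0.2214, (0.128 - 0.9668i)), H gives ((a + b)/√2, (a − b)/√2) = ((-0.06604 - 0.6836i), (-0.2471 + 0.6836i)).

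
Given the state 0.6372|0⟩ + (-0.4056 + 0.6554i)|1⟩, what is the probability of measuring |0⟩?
0.406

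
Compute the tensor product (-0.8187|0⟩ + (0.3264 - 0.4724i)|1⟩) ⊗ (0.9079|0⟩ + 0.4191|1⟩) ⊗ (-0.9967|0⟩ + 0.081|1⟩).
0.7408|000⟩ - 0.06021|001⟩ + 0.342|010⟩ - 0.02779|011⟩ + (-0.2954 + 0.4275i)|100⟩ + (0.024 - 0.03474i)|101⟩ + (-0.1363 + 0.1973i)|110⟩ + (0.01108 - 0.01604i)|111⟩

amp(|b₁b₂…⟩) = product of the factor amplitudes for bits b₁, b₂, …; only kets whose every factor amplitude is nonzero survive.
|000⟩: (-0.8187)(0.9079)(-0.9967) = 0.7408
|001⟩: (-0.8187)(0.9079)(0.081) = -0.06021
|010⟩: (-0.8187)(0.4191)(-0.9967) = 0.342
|011⟩: (-0.8187)(0.4191)(0.081) = -0.02779
|100⟩: (0.3264 - 0.4724i)(0.9079)(-0.9967) = (-0.2954 + 0.4275i)
|101⟩: (0.3264 - 0.4724i)(0.9079)(0.081) = (0.024 - 0.03474i)
|110⟩: (0.3264 - 0.4724i)(0.4191)(-0.9967) = (-0.1363 + 0.1973i)
|111⟩: (0.3264 - 0.4724i)(0.4191)(0.081) = (0.01108 - 0.01604i)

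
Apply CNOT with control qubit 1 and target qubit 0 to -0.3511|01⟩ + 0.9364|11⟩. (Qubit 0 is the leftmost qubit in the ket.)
0.9364|01⟩ - 0.3511|11⟩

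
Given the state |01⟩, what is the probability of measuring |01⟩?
1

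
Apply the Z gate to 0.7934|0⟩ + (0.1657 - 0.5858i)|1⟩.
0.7934|0⟩ + (-0.1657 + 0.5858i)|1⟩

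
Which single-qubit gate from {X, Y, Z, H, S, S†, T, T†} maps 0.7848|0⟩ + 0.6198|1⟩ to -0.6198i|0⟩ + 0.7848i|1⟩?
Y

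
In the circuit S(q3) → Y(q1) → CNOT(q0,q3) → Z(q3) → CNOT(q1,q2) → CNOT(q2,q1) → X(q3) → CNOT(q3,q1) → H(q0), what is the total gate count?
9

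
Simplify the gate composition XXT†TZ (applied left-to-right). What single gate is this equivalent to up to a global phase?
Z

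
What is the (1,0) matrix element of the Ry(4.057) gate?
0.8971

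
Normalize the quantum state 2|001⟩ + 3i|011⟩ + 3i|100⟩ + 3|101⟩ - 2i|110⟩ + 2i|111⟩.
0.3203|001⟩ + 0.4804i|011⟩ + 0.4804i|100⟩ + 0.4804|101⟩ - 0.3203i|110⟩ + 0.3203i|111⟩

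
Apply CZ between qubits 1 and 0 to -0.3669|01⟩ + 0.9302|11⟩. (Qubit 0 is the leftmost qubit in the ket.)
-0.3669|01⟩ - 0.9302|11⟩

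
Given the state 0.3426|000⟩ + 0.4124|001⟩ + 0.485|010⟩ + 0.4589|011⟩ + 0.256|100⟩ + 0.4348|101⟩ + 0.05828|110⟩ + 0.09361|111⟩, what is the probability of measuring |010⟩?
0.2352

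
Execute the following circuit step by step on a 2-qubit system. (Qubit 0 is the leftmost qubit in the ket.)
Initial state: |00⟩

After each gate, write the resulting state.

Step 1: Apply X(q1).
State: |01⟩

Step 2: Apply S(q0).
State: |01⟩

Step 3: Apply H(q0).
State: 1/√2|01⟩ + 1/√2|11⟩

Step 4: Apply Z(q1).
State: -1/√2|01⟩ - 1/√2|11⟩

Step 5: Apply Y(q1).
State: (1/√2)i|00⟩ + (1/√2)i|10⟩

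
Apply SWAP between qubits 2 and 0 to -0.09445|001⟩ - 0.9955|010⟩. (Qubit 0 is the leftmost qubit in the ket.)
-0.9955|010⟩ - 0.09445|100⟩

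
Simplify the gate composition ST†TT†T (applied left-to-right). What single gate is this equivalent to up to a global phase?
S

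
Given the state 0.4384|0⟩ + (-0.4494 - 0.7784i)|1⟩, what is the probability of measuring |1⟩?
0.8079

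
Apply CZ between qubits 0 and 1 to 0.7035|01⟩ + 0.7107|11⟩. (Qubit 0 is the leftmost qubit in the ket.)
0.7035|01⟩ - 0.7107|11⟩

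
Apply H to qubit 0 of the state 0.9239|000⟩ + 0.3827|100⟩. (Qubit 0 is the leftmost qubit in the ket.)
0.9239|000⟩ + 0.3827|100⟩

H on qubit 0 mixes each pair of kets that differ only in qubit 0: amplitudes (a, b) of (|…0…⟩, |…1…⟩) become ((a + b)/√2, (a − b)/√2). Kets absent from the input have amplitude 0.
(|000⟩, |100⟩): (a, b) = (0.9239, 0.3827) → (0.9239, 0.3827)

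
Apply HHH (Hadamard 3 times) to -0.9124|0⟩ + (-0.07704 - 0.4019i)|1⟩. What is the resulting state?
(-0.6996 - 0.2842i)|0⟩ + (-0.5907 + 0.2842i)|1⟩

H² = I, so H^3 = H: a single Hadamard. With (a, b) = (-0.9124, (-0.07704 - 0.4019i)), H gives ((a + b)/√2, (a − b)/√2) = ((-0.6996 - 0.2842i), (-0.5907 + 0.2842i)).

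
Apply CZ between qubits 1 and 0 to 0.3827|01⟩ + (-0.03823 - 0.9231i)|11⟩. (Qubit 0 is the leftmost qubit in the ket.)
0.3827|01⟩ + (0.03823 + 0.9231i)|11⟩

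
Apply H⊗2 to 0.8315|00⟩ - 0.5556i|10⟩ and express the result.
(0.4158 - 0.2778i)|00⟩ + (0.4158 - 0.2778i)|01⟩ + (0.4158 + 0.2778i)|10⟩ + (0.4158 + 0.2778i)|11⟩

H⊗2 gives amp(|y⟩) = (1/2) Σ_x (−1)^(x·y) amp(|x⟩), where x·y is the number of positions in which both x and y have a 1.
|00⟩: (0.8315 - 0.5556i)/2 = (0.4158 - 0.2778i)
|01⟩: (0.8315 - 0.5556i)/2 = (0.4158 - 0.2778i)
|10⟩: (0.8315 + 0.5556i)/2 = (0.4158 + 0.2778i)
|11⟩: (0.8315 + 0.5556i)/2 = (0.4158 + 0.2778i)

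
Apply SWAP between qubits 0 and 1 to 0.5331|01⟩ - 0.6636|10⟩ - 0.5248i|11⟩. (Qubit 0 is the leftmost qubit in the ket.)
-0.6636|01⟩ + 0.5331|10⟩ - 0.5248i|11⟩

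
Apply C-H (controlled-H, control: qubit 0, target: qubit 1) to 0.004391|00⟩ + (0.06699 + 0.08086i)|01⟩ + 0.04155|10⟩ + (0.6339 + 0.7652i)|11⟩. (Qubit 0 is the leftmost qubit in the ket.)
0.004391|00⟩ + (0.06699 + 0.08086i)|01⟩ + (0.4776 + 0.5411i)|10⟩ + (-0.4189 - 0.5411i)|11⟩

C-H leaves the control-|0⟩ kets |00⟩, |01⟩ unchanged and applies H to qubit 1 on the control-|1⟩ pair (|10⟩, |11⟩).
H = [[1/√2, 1/√2], [1/√2, -1/√2]].
With a = amp(|10⟩) = 0.04155 and b = amp(|11⟩) = (0.6339 + 0.7652i):
new amp(|10⟩) = (1/√2)·a + (1/√2)·b = (0.4776 + 0.5411i)
new amp(|11⟩) = (1/√2)·a + (-1/√2)·b = (-0.4189 - 0.5411i)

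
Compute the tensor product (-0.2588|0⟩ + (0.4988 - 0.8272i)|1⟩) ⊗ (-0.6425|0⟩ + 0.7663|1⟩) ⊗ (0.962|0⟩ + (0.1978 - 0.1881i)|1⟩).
0.16|000⟩ + (0.03289 - 0.03128i)|001⟩ - 0.1908|010⟩ + (-0.03923 + 0.0373i)|011⟩ + (-0.3083 + 0.5113i)|100⟩ + (0.03658 + 0.1654i)|101⟩ + (0.3677 - 0.6098i)|110⟩ + (-0.04363 - 0.1973i)|111⟩

amp(|b₁b₂…⟩) = product of the factor amplitudes for bits b₁, b₂, …; only kets whose every factor amplitude is nonzero survive.
|000⟩: (-0.2588)(-0.6425)(0.962) = 0.16
|001⟩: (-0.2588)(-0.6425)(0.1978 - 0.1881i) = (0.03289 - 0.03128i)
|010⟩: (-0.2588)(0.7663)(0.962) = -0.1908
|011⟩: (-0.2588)(0.7663)(0.1978 - 0.1881i) = (-0.03923 + 0.0373i)
|100⟩: (0.4988 - 0.8272i)(-0.6425)(0.962) = (-0.3083 + 0.5113i)
|101⟩: (0.4988 - 0.8272i)(-0.6425)(0.1978 - 0.1881i) = (0.03658 + 0.1654i)
|110⟩: (0.4988 - 0.8272i)(0.7663)(0.962) = (0.3677 - 0.6098i)
|111⟩: (0.4988 - 0.8272i)(0.7663)(0.1978 - 0.1881i) = (-0.04363 - 0.1973i)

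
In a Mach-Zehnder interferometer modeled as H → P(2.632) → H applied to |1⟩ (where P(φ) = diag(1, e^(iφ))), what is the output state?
(0.9365 - 0.2439i)|0⟩ + (0.06353 + 0.2439i)|1⟩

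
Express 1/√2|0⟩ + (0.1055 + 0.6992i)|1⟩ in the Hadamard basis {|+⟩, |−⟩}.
(0.5746 + 0.4944i)|+⟩ + (0.4254 - 0.4944i)|−⟩

With |ψ⟩ = α|0⟩ + β|1⟩, the Hadamard-basis coefficients are ⟨+|ψ⟩ = (α + β)/√2 and ⟨−|ψ⟩ = (α − β)/√2.
Here α = 1/√2, β = (0.1055 + 0.6992i): (α + β)/√2 = (0.5746 + 0.4944i), (α − β)/√2 = (0.4254 - 0.4944i).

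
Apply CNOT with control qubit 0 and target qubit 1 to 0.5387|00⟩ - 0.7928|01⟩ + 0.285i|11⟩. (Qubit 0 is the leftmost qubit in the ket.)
0.5387|00⟩ - 0.7928|01⟩ + 0.285i|10⟩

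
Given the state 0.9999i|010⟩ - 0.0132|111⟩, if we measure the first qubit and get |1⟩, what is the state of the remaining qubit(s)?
-|11⟩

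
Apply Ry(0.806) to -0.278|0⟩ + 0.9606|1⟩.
-0.6325|0⟩ + 0.7746|1⟩

Ry(0.806) = [[cos(θ/2), −sin(θ/2)], [sin(θ/2), cos(θ/2)]]; θ = 0.806, cos(θ/2) ≈ 0.919889, sin(θ/2) ≈ 0.39218.
With a = amp(|0⟩) = -0.278 and b = amp(|1⟩) = 0.9606:
new amp(|0⟩) = (0.919889)·a + (-0.39218)·b = -0.6325
new amp(|1⟩) = (0.39218)·a + (0.919889)·b = 0.7746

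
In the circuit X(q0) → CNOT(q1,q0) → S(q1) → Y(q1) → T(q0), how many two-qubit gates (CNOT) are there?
1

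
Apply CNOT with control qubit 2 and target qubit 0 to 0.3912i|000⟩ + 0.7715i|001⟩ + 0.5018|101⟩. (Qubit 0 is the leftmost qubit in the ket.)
0.3912i|000⟩ + 0.5018|001⟩ + 0.7715i|101⟩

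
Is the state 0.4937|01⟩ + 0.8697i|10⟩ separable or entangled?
Entangled

Writing the state as a|00⟩ + b|01⟩ + c|10⟩ + d|11⟩, it is a product state iff ad − bc = 0.
Here (a, b, c, d) = (0, 0.4937, 0.8697i, 0): ad − bc = (0)(0) − (0.4937)(0.8697i) = -0.4294i ≠ 0, so the state is entangled.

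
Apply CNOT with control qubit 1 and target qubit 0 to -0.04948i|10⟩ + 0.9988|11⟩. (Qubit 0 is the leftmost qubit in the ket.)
0.9988|01⟩ - 0.04948i|10⟩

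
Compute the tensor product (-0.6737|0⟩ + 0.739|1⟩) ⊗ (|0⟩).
-0.6737|00⟩ + 0.739|10⟩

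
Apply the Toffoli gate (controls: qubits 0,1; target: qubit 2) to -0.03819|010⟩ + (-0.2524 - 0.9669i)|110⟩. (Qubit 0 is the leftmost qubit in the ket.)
-0.03819|010⟩ + (-0.2524 - 0.9669i)|111⟩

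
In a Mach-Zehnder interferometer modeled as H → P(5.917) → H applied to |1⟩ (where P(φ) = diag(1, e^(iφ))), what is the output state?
(0.03315 + 0.179i)|0⟩ + (0.9669 - 0.179i)|1⟩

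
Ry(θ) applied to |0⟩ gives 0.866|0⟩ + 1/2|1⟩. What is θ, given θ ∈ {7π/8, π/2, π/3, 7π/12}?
π/3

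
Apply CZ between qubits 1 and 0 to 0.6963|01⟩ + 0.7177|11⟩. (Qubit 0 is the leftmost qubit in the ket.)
0.6963|01⟩ - 0.7177|11⟩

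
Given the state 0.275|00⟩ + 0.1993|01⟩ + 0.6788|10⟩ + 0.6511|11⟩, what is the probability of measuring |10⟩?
0.4608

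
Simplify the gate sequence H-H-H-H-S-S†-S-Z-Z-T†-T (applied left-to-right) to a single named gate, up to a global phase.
S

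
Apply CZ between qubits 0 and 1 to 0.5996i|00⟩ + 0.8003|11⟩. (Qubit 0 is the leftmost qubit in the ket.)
0.5996i|00⟩ - 0.8003|11⟩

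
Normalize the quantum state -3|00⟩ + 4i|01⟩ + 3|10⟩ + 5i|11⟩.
-0.3906|00⟩ + 0.5208i|01⟩ + 0.3906|10⟩ + 0.6509i|11⟩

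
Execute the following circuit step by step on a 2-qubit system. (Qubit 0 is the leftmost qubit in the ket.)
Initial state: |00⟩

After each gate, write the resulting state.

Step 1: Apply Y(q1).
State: i|01⟩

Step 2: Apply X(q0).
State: i|11⟩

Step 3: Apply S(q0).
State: -|11⟩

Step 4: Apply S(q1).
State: -i|11⟩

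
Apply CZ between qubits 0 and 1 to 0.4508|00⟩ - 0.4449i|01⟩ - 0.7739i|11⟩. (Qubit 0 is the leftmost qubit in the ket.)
0.4508|00⟩ - 0.4449i|01⟩ + 0.7739i|11⟩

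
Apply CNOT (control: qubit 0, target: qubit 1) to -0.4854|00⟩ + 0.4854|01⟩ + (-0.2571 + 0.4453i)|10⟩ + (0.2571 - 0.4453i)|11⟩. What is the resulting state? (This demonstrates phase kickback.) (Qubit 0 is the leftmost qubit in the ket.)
-0.4854|00⟩ + 0.4854|01⟩ + (0.2571 - 0.4453i)|10⟩ + (-0.2571 + 0.4453i)|11⟩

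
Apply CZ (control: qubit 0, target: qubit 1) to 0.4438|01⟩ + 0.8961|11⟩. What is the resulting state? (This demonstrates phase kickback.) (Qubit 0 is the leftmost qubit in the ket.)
0.4438|01⟩ - 0.8961|11⟩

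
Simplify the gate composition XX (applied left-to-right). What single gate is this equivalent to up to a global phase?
I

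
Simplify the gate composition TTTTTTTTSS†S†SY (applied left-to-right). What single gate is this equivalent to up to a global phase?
Y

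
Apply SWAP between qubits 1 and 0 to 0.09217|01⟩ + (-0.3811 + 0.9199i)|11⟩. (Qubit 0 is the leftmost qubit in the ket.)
0.09217|10⟩ + (-0.3811 + 0.9199i)|11⟩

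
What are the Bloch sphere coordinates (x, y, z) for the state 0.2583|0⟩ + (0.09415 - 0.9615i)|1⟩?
(0.04864, -0.4967, -0.8666)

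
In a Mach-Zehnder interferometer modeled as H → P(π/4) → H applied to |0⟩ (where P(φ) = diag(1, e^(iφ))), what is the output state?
(0.8536 + (1/√8)i)|0⟩ + (0.1464 - (1/√8)i)|1⟩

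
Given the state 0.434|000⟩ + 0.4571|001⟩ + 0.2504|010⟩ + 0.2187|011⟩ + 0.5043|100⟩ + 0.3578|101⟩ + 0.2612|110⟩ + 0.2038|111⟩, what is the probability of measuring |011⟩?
0.04783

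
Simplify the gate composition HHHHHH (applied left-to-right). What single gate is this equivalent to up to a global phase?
I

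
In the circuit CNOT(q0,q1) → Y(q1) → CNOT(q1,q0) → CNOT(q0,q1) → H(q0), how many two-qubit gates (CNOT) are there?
3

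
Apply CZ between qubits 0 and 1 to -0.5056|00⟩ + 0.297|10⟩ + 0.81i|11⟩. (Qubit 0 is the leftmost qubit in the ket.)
-0.5056|00⟩ + 0.297|10⟩ - 0.81i|11⟩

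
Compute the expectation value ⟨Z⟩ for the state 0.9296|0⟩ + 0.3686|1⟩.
0.7283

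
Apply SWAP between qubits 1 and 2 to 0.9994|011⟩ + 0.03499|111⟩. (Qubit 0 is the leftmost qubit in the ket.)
0.9994|011⟩ + 0.03499|111⟩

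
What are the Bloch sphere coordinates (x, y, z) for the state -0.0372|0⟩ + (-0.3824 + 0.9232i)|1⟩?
(0.02845, -0.06869, -0.9971)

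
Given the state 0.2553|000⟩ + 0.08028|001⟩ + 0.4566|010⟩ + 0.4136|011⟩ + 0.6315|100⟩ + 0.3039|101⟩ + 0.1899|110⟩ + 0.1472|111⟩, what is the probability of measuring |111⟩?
0.02167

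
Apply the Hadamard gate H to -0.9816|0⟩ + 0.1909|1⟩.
-0.5591|0⟩ - 0.8291|1⟩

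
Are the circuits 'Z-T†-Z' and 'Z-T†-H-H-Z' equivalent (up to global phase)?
Yes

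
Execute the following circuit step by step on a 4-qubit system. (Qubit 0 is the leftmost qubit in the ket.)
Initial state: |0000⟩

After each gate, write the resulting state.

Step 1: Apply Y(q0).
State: i|1000⟩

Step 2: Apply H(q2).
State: (1/√2)i|1000⟩ + (1/√2)i|1010⟩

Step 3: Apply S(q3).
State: (1/√2)i|1000⟩ + (1/√2)i|1010⟩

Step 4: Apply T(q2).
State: (1/√2)i|1000⟩ + (-1/2 + (1/2)i)|1010⟩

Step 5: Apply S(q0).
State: -1/√2|1000⟩ + (-1/2 - (1/2)i)|1010⟩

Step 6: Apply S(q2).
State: -1/√2|1000⟩ + (1/2 - (1/2)i)|1010⟩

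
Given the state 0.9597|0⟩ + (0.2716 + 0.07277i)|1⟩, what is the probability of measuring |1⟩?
0.07906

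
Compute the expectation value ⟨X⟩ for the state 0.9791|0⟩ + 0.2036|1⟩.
0.3987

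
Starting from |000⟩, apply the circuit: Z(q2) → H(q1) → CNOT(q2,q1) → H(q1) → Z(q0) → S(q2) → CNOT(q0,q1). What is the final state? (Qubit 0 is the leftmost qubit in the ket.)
|000⟩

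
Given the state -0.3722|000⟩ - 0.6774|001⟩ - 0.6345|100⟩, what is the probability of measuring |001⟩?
0.4589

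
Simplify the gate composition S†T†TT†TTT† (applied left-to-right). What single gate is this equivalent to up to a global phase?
S†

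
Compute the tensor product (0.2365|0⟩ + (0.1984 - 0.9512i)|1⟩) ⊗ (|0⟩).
0.2365|00⟩ + (0.1984 - 0.9512i)|10⟩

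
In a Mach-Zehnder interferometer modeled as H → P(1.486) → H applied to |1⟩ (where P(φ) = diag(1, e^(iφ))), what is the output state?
(0.4577 - 0.4982i)|0⟩ + (0.5423 + 0.4982i)|1⟩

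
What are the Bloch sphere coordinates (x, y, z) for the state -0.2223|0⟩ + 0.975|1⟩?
(-0.4335, 0, -0.9012)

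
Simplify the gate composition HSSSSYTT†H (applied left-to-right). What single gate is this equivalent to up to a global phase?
Y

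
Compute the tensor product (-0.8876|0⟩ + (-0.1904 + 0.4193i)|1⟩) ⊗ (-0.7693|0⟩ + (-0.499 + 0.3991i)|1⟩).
0.6828|00⟩ + (0.4429 - 0.3542i)|01⟩ + (0.1465 - 0.3226i)|10⟩ + (-0.07233 - 0.2852i)|11⟩

amp(|b₁b₂…⟩) = product of the factor amplitudes for bits b₁, b₂, …; only kets whose every factor amplitude is nonzero survive.
|00⟩: (-0.8876)(-0.7693) = 0.6828
|01⟩: (-0.8876)(-0.499 + 0.3991i) = (0.4429 - 0.3542i)
|10⟩: (-0.1904 + 0.4193i)(-0.7693) = (0.1465 - 0.3226i)
|11⟩: (-0.1904 + 0.4193i)(-0.499 + 0.3991i) = (-0.07233 - 0.2852i)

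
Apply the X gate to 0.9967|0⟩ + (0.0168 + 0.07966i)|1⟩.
(0.0168 + 0.07966i)|0⟩ + 0.9967|1⟩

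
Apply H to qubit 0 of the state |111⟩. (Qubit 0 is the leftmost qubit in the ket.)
1/√2|011⟩ - 1/√2|111⟩

H on qubit 0 mixes each pair of kets that differ only in qubit 0: amplitudes (a, b) of (|…0…⟩, |…1…⟩) become ((a + b)/√2, (a − b)/√2). Kets absent from the input have amplitude 0.
(|011⟩, |111⟩): (a, b) = (0, 1) → (1/√2, -1/√2)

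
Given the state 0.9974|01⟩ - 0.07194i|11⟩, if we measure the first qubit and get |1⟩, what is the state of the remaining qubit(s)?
-i|1⟩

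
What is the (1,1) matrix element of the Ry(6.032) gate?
-0.9921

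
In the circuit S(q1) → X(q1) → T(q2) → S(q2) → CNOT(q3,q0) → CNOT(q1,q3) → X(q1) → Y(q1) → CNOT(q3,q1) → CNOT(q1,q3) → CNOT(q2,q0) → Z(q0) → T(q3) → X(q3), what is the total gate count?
14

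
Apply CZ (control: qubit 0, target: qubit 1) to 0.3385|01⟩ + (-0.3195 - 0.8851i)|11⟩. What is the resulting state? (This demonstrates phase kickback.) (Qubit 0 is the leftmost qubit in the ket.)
0.3385|01⟩ + (0.3195 + 0.8851i)|11⟩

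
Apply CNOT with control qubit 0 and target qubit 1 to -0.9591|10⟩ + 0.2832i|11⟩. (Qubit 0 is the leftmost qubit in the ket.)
0.2832i|10⟩ - 0.9591|11⟩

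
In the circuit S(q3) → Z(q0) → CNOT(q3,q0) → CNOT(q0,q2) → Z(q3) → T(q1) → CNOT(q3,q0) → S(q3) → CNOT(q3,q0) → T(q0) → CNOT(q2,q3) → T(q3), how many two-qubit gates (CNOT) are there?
5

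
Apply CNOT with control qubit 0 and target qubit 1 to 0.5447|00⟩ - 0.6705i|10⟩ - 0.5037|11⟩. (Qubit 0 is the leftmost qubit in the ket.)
0.5447|00⟩ - 0.5037|10⟩ - 0.6705i|11⟩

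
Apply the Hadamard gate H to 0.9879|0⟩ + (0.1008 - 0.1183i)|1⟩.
(0.7698 - 0.08365i)|0⟩ + (0.6273 + 0.08365i)|1⟩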